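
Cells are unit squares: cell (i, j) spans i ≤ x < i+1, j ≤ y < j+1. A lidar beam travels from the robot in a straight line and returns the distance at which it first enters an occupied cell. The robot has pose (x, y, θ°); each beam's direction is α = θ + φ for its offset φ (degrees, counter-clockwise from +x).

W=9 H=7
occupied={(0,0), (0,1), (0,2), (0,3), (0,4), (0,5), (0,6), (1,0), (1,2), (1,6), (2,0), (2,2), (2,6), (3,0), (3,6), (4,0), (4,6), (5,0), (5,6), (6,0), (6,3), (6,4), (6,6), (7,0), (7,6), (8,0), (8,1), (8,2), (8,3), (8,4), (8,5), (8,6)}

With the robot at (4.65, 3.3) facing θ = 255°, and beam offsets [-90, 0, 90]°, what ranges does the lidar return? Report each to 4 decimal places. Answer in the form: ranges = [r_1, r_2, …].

beam 1: φ=-90°, α=165°
  cosα=-0.9659 sinα=0.2588 | (4,3) | tMaxX 0.6729 tMaxY 2.7046 | tΔX 1.0353 tΔY 3.8637
    t=0.6729 [x] (3,3)
    t=1.7082 [x] (2,3)
    t=2.7046 [y] (2,4)
    t=2.7435 [x] (1,4)
    t=3.7788 [x] (0,4) — stop
  → r_1 = 3.7788
beam 2: φ=0°, α=255°
  cosα=-0.2588 sinα=-0.9659 | (4,3) | tMaxX 2.5114 tMaxY 0.3106 | tΔX 3.8637 tΔY 1.0353
    t=0.3106 [y] (4,2)
    t=1.3459 [y] (4,1)
    t=2.3811 [y] (4,0) — stop
  → r_2 = 2.3811
beam 3: φ=90°, α=345°
  cosα=0.9659 sinα=-0.2588 | (4,3) | tMaxX 0.3623 tMaxY 1.1591 | tΔX 1.0353 tΔY 3.8637
    t=0.3623 [x] (5,3)
    t=1.1591 [y] (5,2)
    t=1.3976 [x] (6,2)
    t=2.4329 [x] (7,2)
    t=3.4682 [x] (8,2) — stop
  → r_3 = 3.4682

ranges = [3.7788, 2.3811, 3.4682]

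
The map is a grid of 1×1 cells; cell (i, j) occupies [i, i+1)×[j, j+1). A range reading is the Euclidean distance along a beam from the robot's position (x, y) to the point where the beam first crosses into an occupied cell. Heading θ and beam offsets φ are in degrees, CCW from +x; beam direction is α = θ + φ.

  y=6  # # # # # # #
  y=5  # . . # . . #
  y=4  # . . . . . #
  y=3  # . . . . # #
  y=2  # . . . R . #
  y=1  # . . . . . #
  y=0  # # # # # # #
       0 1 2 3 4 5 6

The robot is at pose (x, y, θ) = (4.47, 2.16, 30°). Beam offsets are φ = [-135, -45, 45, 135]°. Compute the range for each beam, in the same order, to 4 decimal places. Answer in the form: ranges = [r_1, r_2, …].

beam 1: φ=-135°, α=255°
  d=(-0.2588,-0.9659)  start (4,2)  tX=1.8159 tY=0.1656  stride 1/|dx|=3.8637 1/|dy|=1.0353
    cross y-line → (4,1), t=0.1656
    cross y-line → (4,0), t=1.2009 (wall)
  → r_1 = 1.2009
beam 2: φ=-45°, α=345°
  d=(0.9659,-0.2588)  start (4,2)  tX=0.5487 tY=0.6182  stride 1/|dx|=1.0353 1/|dy|=3.8637
    cross x-line → (5,2), t=0.5487
    cross y-line → (5,1), t=0.6182
    cross x-line → (6,1), t=1.5840 (wall)
  → r_2 = 1.5840
beam 3: φ=45°, α=75°
  d=(0.2588,0.9659)  start (4,2)  tX=2.0478 tY=0.8696  stride 1/|dx|=3.8637 1/|dy|=1.0353
    cross y-line → (4,3), t=0.8696
    cross y-line → (4,4), t=1.9049
    cross x-line → (5,4), t=2.0478
    cross y-line → (5,5), t=2.9402
    cross y-line → (5,6), t=3.9755 (wall)
  → r_3 = 3.9755
beam 4: φ=135°, α=165°
  d=(-0.9659,0.2588)  start (4,2)  tX=0.4866 tY=3.2455  stride 1/|dx|=1.0353 1/|dy|=3.8637
    cross x-line → (3,2), t=0.4866
    cross x-line → (2,2), t=1.5219
    cross x-line → (1,2), t=2.5571
    cross y-line → (1,3), t=3.2455
    cross x-line → (0,3), t=3.5924 (wall)
  → r_4 = 3.5924

ranges = [1.2009, 1.5840, 3.9755, 3.5924]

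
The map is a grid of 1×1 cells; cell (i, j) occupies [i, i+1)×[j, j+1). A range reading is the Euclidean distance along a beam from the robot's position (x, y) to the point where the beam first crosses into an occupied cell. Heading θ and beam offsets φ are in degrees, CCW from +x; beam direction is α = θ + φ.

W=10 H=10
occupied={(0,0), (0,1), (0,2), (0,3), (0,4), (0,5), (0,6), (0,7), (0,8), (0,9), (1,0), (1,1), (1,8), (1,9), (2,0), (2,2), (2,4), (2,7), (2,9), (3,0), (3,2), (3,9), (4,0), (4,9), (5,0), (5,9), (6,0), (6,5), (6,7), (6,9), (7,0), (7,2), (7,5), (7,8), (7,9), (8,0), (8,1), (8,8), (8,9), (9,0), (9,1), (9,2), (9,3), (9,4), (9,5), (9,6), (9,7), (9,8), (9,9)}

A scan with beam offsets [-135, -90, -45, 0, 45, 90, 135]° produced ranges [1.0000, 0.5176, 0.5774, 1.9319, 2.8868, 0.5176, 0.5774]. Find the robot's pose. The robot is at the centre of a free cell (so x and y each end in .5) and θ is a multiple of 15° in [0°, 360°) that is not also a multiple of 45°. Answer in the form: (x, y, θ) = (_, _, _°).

(x, y, θ) = (8.5, 5.5, 75°)

The pose lattice has 51·16 = 816 candidates. Test each by forward raycasting.
  (5.5, 3.5, 255°): beam 1 = 5.0000 ≠ 1.0000 ✗
  (3.5, 1.5, 165°): beam 1 = 6.3509 ≠ 1.0000 ✗
  (6.5, 4.5, 285°): beam 1 = 5.0000 ≠ 1.0000 ✗
  …
  (8.5, 5.5, 75°): r_1=1.0000, r_2=0.5176, r_3=0.5774, r_4=1.9319, r_5=2.8868, r_6=0.5176, r_7=0.5774 — all match ✓
No second candidate reproduces the full scan.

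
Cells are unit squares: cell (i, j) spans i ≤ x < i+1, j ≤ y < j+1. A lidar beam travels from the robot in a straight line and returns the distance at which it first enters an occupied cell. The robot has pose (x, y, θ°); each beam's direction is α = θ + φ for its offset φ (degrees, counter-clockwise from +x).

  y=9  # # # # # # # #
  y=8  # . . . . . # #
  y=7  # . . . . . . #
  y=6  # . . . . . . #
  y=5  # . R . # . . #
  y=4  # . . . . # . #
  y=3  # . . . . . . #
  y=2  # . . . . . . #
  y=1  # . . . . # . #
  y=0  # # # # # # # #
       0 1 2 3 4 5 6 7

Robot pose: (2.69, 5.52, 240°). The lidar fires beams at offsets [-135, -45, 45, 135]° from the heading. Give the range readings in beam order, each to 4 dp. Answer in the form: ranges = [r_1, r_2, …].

beam 1: φ=-135°, α=105°
  d=(-0.2588,0.9659)  start (2,5)  tX=2.6660 tY=0.4969  stride 1/|dx|=3.8637 1/|dy|=1.0353
    cross y-line → (2,6), t=0.4969
    cross y-line → (2,7), t=1.5322
    cross y-line → (2,8), t=2.5675
    cross x-line → (1,8), t=2.6660
    cross y-line → (1,9), t=3.6028 (wall)
  → r_1 = 3.6028
beam 2: φ=-45°, α=195°
  d=(-0.9659,-0.2588)  start (2,5)  tX=0.7143 tY=2.0091  stride 1/|dx|=1.0353 1/|dy|=3.8637
    cross x-line → (1,5), t=0.7143
    cross x-line → (0,5), t=1.7496 (wall)
  → r_2 = 1.7496
beam 3: φ=45°, α=285°
  d=(0.2588,-0.9659)  start (2,5)  tX=1.1977 tY=0.5383  stride 1/|dx|=3.8637 1/|dy|=1.0353
    cross y-line → (2,4), t=0.5383
    cross x-line → (3,4), t=1.1977
    cross y-line → (3,3), t=1.5736
    cross y-line → (3,2), t=2.6089
    cross y-line → (3,1), t=3.6442
    cross y-line → (3,0), t=4.6794 (wall)
  → r_3 = 4.6794
beam 4: φ=135°, α=15°
  d=(0.9659,0.2588)  start (2,5)  tX=0.3209 tY=1.8546  stride 1/|dx|=1.0353 1/|dy|=3.8637
    cross x-line → (3,5), t=0.3209
    cross x-line → (4,5), t=1.3562 (wall)
  → r_4 = 1.3562

ranges = [3.6028, 1.7496, 4.6794, 1.3562]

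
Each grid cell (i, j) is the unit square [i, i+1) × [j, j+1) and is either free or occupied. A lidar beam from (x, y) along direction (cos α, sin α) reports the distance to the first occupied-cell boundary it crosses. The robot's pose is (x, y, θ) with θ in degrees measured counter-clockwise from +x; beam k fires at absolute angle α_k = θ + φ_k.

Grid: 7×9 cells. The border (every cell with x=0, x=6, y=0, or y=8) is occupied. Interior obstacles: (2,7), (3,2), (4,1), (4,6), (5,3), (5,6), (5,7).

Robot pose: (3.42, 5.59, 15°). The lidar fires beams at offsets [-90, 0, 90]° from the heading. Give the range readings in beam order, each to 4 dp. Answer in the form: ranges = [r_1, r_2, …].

ranges = [3.7166, 1.5841, 1.6228]

beam 1: φ=-90°, α=285°
  direction (0.2588, -0.9659); cell (3,5); t to first gridline: x 2.2409, y 0.6108 (then +3.8637 / +1.0353)
    (3,4) via y @ 0.6108
    (3,3) via y @ 1.6461
    (4,3) via x @ 2.2409
    (4,2) via y @ 2.6814
    (4,1) via y @ 3.7166  # hit
  → r_1 = 3.7166
beam 2: φ=0°, α=15°
  direction (0.9659, 0.2588); cell (3,5); t to first gridline: x 0.6005, y 1.5841 (then +1.0353 / +3.8637)
    (4,5) via x @ 0.6005
    (4,6) via y @ 1.5841  # hit
  → r_2 = 1.5841
beam 3: φ=90°, α=105°
  direction (-0.2588, 0.9659); cell (3,5); t to first gridline: x 1.6228, y 0.4245 (then +3.8637 / +1.0353)
    (3,6) via y @ 0.4245
    (3,7) via y @ 1.4597
    (2,7) via x @ 1.6228  # hit
  → r_3 = 1.6228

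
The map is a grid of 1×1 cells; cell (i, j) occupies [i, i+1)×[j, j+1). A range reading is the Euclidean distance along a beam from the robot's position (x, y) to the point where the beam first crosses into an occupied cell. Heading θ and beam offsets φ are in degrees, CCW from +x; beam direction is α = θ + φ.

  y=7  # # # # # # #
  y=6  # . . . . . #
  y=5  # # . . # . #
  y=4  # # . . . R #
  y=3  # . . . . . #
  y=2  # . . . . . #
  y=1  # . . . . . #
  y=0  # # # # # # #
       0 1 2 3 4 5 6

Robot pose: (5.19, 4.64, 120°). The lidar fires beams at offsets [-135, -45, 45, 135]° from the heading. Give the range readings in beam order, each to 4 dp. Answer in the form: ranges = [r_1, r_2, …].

ranges = [0.8386, 2.4433, 3.3025, 3.7684]

beam 1: φ=-135°, α=345°
  d=(0.9659,-0.2588)  start (5,4)  tX=0.8386 tY=2.4728  stride 1/|dx|=1.0353 1/|dy|=3.8637
    cross x-line → (6,4), t=0.8386 (wall)
  → r_1 = 0.8386
beam 2: φ=-45°, α=75°
  d=(0.2588,0.9659)  start (5,4)  tX=3.1296 tY=0.3727  stride 1/|dx|=3.8637 1/|dy|=1.0353
    cross y-line → (5,5), t=0.3727
    cross y-line → (5,6), t=1.4080
    cross y-line → (5,7), t=2.4433 (wall)
  → r_2 = 2.4433
beam 3: φ=45°, α=165°
  d=(-0.9659,0.2588)  start (5,4)  tX=0.1967 tY=1.3909  stride 1/|dx|=1.0353 1/|dy|=3.8637
    cross x-line → (4,4), t=0.1967
    cross x-line → (3,4), t=1.2320
    cross y-line → (3,5), t=1.3909
    cross x-line → (2,5), t=2.2673
    cross x-line → (1,5), t=3.3025 (wall)
  → r_3 = 3.3025
beam 4: φ=135°, α=255°
  d=(-0.2588,-0.9659)  start (5,4)  tX=0.7341 tY=0.6626  stride 1/|dx|=3.8637 1/|dy|=1.0353
    cross y-line → (5,3), t=0.6626
    cross x-line → (4,3), t=0.7341
    cross y-line → (4,2), t=1.6979
    cross y-line → (4,1), t=2.7331
    cross y-line → (4,0), t=3.7684 (wall)
  → r_4 = 3.7684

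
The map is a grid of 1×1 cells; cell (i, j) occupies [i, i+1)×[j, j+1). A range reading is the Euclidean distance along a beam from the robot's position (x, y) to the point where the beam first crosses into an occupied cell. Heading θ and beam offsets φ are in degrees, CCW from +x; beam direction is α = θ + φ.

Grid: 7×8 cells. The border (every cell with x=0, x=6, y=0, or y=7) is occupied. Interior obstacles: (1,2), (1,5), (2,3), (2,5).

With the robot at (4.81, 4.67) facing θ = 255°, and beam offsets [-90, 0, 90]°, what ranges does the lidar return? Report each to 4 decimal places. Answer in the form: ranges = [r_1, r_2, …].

beam 1: φ=-90°, α=165°
  dir = (cos 165°, sin 165°) = (-0.9659, 0.2588); from cell (4,4)
  next x-line at t=0.8386, next y-line at t=1.2750; Δt_x=1.0353, Δt_y=3.8637
    x: enter (3,4) at t=0.8386
    y: enter (3,5) at t=1.2750
    x: enter (2,5) at t=1.8738 ← occupied
  → r_1 = 1.8738
beam 2: φ=0°, α=255°
  dir = (cos 255°, sin 255°) = (-0.2588, -0.9659); from cell (4,4)
  next x-line at t=3.1296, next y-line at t=0.6936; Δt_x=3.8637, Δt_y=1.0353
    y: enter (4,3) at t=0.6936
    y: enter (4,2) at t=1.7289
    y: enter (4,1) at t=2.7642
    x: enter (3,1) at t=3.1296
    y: enter (3,0) at t=3.7995 ← occupied
  → r_2 = 3.7995
beam 3: φ=90°, α=345°
  dir = (cos 345°, sin 345°) = (0.9659, -0.2588); from cell (4,4)
  next x-line at t=0.1967, next y-line at t=2.5887; Δt_x=1.0353, Δt_y=3.8637
    x: enter (5,4) at t=0.1967
    x: enter (6,4) at t=1.2320 ← occupied
  → r_3 = 1.2320

ranges = [1.8738, 3.7995, 1.2320]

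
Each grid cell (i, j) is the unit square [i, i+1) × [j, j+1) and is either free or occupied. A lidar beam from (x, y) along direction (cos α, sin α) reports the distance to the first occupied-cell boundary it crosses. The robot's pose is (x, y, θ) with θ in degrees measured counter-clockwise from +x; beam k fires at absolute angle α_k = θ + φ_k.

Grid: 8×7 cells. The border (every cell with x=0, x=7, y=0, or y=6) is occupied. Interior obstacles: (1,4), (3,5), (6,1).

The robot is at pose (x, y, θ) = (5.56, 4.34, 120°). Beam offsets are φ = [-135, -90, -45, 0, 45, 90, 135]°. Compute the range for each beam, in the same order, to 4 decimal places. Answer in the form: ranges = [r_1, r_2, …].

ranges = [1.4908, 1.6628, 1.7186, 1.9168, 2.5500, 5.2654, 3.4578]

beam 1: φ=-135°, α=345°
  cosα=0.9659 sinα=-0.2588 | (5,4) | tMaxX 0.4555 tMaxY 1.3137 | tΔX 1.0353 tΔY 3.8637
    t=0.4555 [x] (6,4)
    t=1.3137 [y] (6,3)
    t=1.4908 [x] (7,3) — stop
  → r_1 = 1.4908
beam 2: φ=-90°, α=30°
  cosα=0.8660 sinα=0.5000 | (5,4) | tMaxX 0.5081 tMaxY 1.3200 | tΔX 1.1547 tΔY 2.0000
    t=0.5081 [x] (6,4)
    t=1.3200 [y] (6,5)
    t=1.6628 [x] (7,5) — stop
  → r_2 = 1.6628
beam 3: φ=-45°, α=75°
  cosα=0.2588 sinα=0.9659 | (5,4) | tMaxX 1.7000 tMaxY 0.6833 | tΔX 3.8637 tΔY 1.0353
    t=0.6833 [y] (5,5)
    t=1.7000 [x] (6,5)
    t=1.7186 [y] (6,6) — stop
  → r_3 = 1.7186
beam 4: φ=0°, α=120°
  cosα=-0.5000 sinα=0.8660 | (5,4) | tMaxX 1.1200 tMaxY 0.7621 | tΔX 2.0000 tΔY 1.1547
    t=0.7621 [y] (5,5)
    t=1.1200 [x] (4,5)
    t=1.9168 [y] (4,6) — stop
  → r_4 = 1.9168
beam 5: φ=45°, α=165°
  cosα=-0.9659 sinα=0.2588 | (5,4) | tMaxX 0.5798 tMaxY 2.5500 | tΔX 1.0353 tΔY 3.8637
    t=0.5798 [x] (4,4)
    t=1.6150 [x] (3,4)
    t=2.5500 [y] (3,5) — stop
  → r_5 = 2.5500
beam 6: φ=90°, α=210°
  cosα=-0.8660 sinα=-0.5000 | (5,4) | tMaxX 0.6466 tMaxY 0.6800 | tΔX 1.1547 tΔY 2.0000
    t=0.6466 [x] (4,4)
    t=0.6800 [y] (4,3)
    t=1.8013 [x] (3,3)
    t=2.6800 [y] (3,2)
    t=2.9560 [x] (2,2)
    t=4.1107 [x] (1,2)
    t=4.6800 [y] (1,1)
    t=5.2654 [x] (0,1) — stop
  → r_6 = 5.2654
beam 7: φ=135°, α=255°
  cosα=-0.2588 sinα=-0.9659 | (5,4) | tMaxX 2.1637 tMaxY 0.3520 | tΔX 3.8637 tΔY 1.0353
    t=0.3520 [y] (5,3)
    t=1.3873 [y] (5,2)
    t=2.1637 [x] (4,2)
    t=2.4225 [y] (4,1)
    t=3.4578 [y] (4,0) — stop
  → r_7 = 3.4578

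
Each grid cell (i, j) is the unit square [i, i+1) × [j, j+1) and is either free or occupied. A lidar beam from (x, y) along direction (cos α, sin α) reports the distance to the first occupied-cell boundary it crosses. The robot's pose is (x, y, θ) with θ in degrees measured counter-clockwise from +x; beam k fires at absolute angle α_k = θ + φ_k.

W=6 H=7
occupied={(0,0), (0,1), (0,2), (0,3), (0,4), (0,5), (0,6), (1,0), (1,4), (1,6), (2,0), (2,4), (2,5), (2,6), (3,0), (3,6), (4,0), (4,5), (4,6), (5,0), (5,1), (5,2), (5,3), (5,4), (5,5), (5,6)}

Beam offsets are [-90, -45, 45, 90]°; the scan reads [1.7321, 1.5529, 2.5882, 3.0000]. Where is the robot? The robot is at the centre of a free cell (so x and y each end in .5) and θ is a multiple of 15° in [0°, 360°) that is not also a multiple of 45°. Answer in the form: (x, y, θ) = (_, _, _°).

(x, y, θ) = (2.5, 2.5, 330°)

The pose lattice has 16·16 = 256 candidates. Test each by forward raycasting.
  (4.5, 1.5, 195°): beam 1 = 4.6587 ≠ 1.7321 ✗
  (3.5, 5.5, 150°): beam 1 = 0.5774 ≠ 1.7321 ✗
  (2.5, 2.5, 30°): beam 2 = 2.5882 ≠ 1.5529 ✗
  …
  (2.5, 2.5, 330°): r_1=1.7321, r_2=1.5529, r_3=2.5882, r_4=3.0000 — all match ✓
No second candidate reproduces the full scan.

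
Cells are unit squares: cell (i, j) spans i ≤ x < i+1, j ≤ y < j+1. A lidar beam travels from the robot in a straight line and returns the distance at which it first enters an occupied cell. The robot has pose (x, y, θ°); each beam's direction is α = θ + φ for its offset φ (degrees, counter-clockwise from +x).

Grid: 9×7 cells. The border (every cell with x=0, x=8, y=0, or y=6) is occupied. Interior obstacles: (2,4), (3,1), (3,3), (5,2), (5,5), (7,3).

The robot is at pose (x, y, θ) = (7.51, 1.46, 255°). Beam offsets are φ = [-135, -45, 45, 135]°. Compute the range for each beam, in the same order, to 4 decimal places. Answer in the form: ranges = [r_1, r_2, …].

beam 1: φ=-135°, α=120°
  cosα=-0.5000 sinα=0.8660 | (7,1) | tMaxX 1.0200 tMaxY 0.6235 | tΔX 2.0000 tΔY 1.1547
    t=0.6235 [y] (7,2)
    t=1.0200 [x] (6,2)
    t=1.7782 [y] (6,3)
    t=2.9329 [y] (6,4)
    t=3.0200 [x] (5,4)
    t=4.0876 [y] (5,5) — stop
  → r_1 = 4.0876
beam 2: φ=-45°, α=210°
  cosα=-0.8660 sinα=-0.5000 | (7,1) | tMaxX 0.5889 tMaxY 0.9200 | tΔX 1.1547 tΔY 2.0000
    t=0.5889 [x] (6,1)
    t=0.9200 [y] (6,0) — stop
  → r_2 = 0.9200
beam 3: φ=45°, α=300°
  cosα=0.5000 sinα=-0.8660 | (7,1) | tMaxX 0.9800 tMaxY 0.5312 | tΔX 2.0000 tΔY 1.1547
    t=0.5312 [y] (7,0) — stop
  → r_3 = 0.5312
beam 4: φ=135°, α=30°
  cosα=0.8660 sinα=0.5000 | (7,1) | tMaxX 0.5658 tMaxY 1.0800 | tΔX 1.1547 tΔY 2.0000
    t=0.5658 [x] (8,1) — stop
  → r_4 = 0.5658

ranges = [4.0876, 0.9200, 0.5312, 0.5658]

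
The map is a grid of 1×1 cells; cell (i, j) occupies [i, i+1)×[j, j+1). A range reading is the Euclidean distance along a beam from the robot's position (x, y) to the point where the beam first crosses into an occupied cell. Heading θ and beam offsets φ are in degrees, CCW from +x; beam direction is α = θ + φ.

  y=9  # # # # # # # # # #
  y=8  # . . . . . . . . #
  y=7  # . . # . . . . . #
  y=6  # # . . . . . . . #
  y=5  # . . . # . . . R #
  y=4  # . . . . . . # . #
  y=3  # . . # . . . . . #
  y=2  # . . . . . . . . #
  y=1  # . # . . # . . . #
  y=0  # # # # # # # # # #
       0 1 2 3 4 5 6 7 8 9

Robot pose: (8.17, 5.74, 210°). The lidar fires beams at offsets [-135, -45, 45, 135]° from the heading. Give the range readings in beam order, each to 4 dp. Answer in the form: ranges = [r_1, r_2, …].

ranges = [3.2069, 4.8683, 0.7661, 0.8593]

beam 1: φ=-135°, α=75°
  direction (0.2588, 0.9659); cell (8,5); t to first gridline: x 3.2069, y 0.2692 (then +3.8637 / +1.0353)
    (8,6) via y @ 0.2692
    (8,7) via y @ 1.3044
    (8,8) via y @ 2.3397
    (9,8) via x @ 3.2069  # hit
  → r_1 = 3.2069
beam 2: φ=-45°, α=165°
  direction (-0.9659, 0.2588); cell (8,5); t to first gridline: x 0.1760, y 1.0046 (then +1.0353 / +3.8637)
    (7,5) via x @ 0.1760
    (7,6) via y @ 1.0046
    (6,6) via x @ 1.2113
    (5,6) via x @ 2.2465
    (4,6) via x @ 3.2818
    (3,6) via x @ 4.3171
    (3,7) via y @ 4.8683  # hit
  → r_2 = 4.8683
beam 3: φ=45°, α=255°
  direction (-0.2588, -0.9659); cell (8,5); t to first gridline: x 0.6568, y 0.7661 (then +3.8637 / +1.0353)
    (7,5) via x @ 0.6568
    (7,4) via y @ 0.7661  # hit
  → r_3 = 0.7661
beam 4: φ=135°, α=345°
  direction (0.9659, -0.2588); cell (8,5); t to first gridline: x 0.8593, y 2.8591 (then +1.0353 / +3.8637)
    (9,5) via x @ 0.8593  # hit
  → r_4 = 0.8593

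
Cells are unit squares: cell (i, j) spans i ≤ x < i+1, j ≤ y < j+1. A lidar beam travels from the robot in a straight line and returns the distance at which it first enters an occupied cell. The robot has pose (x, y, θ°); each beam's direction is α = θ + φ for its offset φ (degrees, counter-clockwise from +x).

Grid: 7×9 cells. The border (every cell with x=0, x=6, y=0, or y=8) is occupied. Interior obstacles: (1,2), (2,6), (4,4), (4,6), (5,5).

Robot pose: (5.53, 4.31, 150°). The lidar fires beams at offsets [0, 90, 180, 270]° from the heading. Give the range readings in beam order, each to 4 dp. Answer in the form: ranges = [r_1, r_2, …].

ranges = [0.6120, 3.8221, 0.5427, 0.7967]

beam 1: φ=0°, α=150°
  dir = (cos 150°, sin 150°) = (-0.8660, 0.5000); from cell (5,4)
  next x-line at t=0.6120, next y-line at t=1.3800; Δt_x=1.1547, Δt_y=2.0000
    x: enter (4,4) at t=0.6120 ← occupied
  → r_1 = 0.6120
beam 2: φ=90°, α=240°
  dir = (cos 240°, sin 240°) = (-0.5000, -0.8660); from cell (5,4)
  next x-line at t=1.0600, next y-line at t=0.3580; Δt_x=2.0000, Δt_y=1.1547
    y: enter (5,3) at t=0.3580
    x: enter (4,3) at t=1.0600
    y: enter (4,2) at t=1.5127
    y: enter (4,1) at t=2.6674
    x: enter (3,1) at t=3.0600
    y: enter (3,0) at t=3.8221 ← occupied
  → r_2 = 3.8221
beam 3: φ=180°, α=330°
  dir = (cos 330°, sin 330°) = (0.8660, -0.5000); from cell (5,4)
  next x-line at t=0.5427, next y-line at t=0.6200; Δt_x=1.1547, Δt_y=2.0000
    x: enter (6,4) at t=0.5427 ← occupied
  → r_3 = 0.5427
beam 4: φ=270°, α=60°
  dir = (cos 60°, sin 60°) = (0.5000, 0.8660); from cell (5,4)
  next x-line at t=0.9400, next y-line at t=0.7967; Δt_x=2.0000, Δt_y=1.1547
    y: enter (5,5) at t=0.7967 ← occupied
  → r_4 = 0.7967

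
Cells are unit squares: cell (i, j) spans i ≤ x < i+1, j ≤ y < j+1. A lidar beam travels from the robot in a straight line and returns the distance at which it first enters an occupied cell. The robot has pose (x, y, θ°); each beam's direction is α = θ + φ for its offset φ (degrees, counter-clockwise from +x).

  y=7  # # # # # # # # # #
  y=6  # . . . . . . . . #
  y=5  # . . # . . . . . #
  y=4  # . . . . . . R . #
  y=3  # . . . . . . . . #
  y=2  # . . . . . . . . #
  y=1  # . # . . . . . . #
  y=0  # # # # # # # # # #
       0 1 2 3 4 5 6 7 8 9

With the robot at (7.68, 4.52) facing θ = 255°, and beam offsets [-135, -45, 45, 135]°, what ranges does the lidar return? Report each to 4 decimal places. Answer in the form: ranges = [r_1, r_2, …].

beam 1: φ=-135°, α=120°
  d=(-0.5000,0.8660)  start (7,4)  tX=1.3600 tY=0.5543  stride 1/|dx|=2.0000 1/|dy|=1.1547
    cross y-line → (7,5), t=0.5543
    cross x-line → (6,5), t=1.3600
    cross y-line → (6,6), t=1.7090
    cross y-line → (6,7), t=2.8637 (wall)
  → r_1 = 2.8637
beam 2: φ=-45°, α=210°
  d=(-0.8660,-0.5000)  start (7,4)  tX=0.7852 tY=1.0400  stride 1/|dx|=1.1547 1/|dy|=2.0000
    cross x-line → (6,4), t=0.7852
    cross y-line → (6,3), t=1.0400
    cross x-line → (5,3), t=1.9399
    cross y-line → (5,2), t=3.0400
    cross x-line → (4,2), t=3.0946
    cross x-line → (3,2), t=4.2493
    cross y-line → (3,1), t=5.0400
    cross x-line → (2,1), t=5.4040 (wall)
  → r_2 = 5.4040
beam 3: φ=45°, α=300°
  d=(0.5000,-0.8660)  start (7,4)  tX=0.6400 tY=0.6004  stride 1/|dx|=2.0000 1/|dy|=1.1547
    cross y-line → (7,3), t=0.6004
    cross x-line → (8,3), t=0.6400
    cross y-line → (8,2), t=1.7551
    cross x-line → (9,2), t=2.6400 (wall)
  → r_3 = 2.6400
beam 4: φ=135°, α=30°
  d=(0.8660,0.5000)  start (7,4)  tX=0.3695 tY=0.9600  stride 1/|dx|=1.1547 1/|dy|=2.0000
    cross x-line → (8,4), t=0.3695
    cross y-line → (8,5), t=0.9600
    cross x-line → (9,5), t=1.5242 (wall)
  → r_4 = 1.5242

ranges = [2.8637, 5.4040, 2.6400, 1.5242]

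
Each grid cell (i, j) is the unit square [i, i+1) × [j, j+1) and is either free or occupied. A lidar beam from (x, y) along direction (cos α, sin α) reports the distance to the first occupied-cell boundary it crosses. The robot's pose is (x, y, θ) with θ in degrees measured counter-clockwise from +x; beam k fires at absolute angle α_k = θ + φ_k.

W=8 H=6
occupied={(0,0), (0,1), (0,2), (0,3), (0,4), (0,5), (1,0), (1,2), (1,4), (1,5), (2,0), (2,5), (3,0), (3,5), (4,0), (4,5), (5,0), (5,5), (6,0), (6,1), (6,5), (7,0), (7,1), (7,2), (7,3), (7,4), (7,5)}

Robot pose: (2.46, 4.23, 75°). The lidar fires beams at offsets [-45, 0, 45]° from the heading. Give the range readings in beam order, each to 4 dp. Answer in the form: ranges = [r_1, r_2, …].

ranges = [1.5400, 0.7972, 0.8891]

beam 1: φ=-45°, α=30°
  d=(0.8660,0.5000)  start (2,4)  tX=0.6235 tY=1.5400  stride 1/|dx|=1.1547 1/|dy|=2.0000
    cross x-line → (3,4), t=0.6235
    cross y-line → (3,5), t=1.5400 (wall)
  → r_1 = 1.5400
beam 2: φ=0°, α=75°
  d=(0.2588,0.9659)  start (2,4)  tX=2.0864 tY=0.7972  stride 1/|dx|=3.8637 1/|dy|=1.0353
    cross y-line → (2,5), t=0.7972 (wall)
  → r_2 = 0.7972
beam 3: φ=45°, α=120°
  d=(-0.5000,0.8660)  start (2,4)  tX=0.9200 tY=0.8891  stride 1/|dx|=2.0000 1/|dy|=1.1547
    cross y-line → (2,5), t=0.8891 (wall)
  → r_3 = 0.8891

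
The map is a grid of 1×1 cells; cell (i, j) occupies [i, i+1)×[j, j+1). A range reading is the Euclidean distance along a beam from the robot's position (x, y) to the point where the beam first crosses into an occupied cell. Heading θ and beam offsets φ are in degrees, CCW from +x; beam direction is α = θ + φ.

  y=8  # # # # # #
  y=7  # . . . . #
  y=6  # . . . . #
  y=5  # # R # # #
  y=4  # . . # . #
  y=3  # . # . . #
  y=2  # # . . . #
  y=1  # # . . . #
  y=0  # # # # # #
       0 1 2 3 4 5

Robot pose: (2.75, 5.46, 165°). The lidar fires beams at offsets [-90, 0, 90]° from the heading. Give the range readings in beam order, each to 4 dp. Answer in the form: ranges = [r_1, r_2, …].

beam 1: φ=-90°, α=75°
  dir = (cos 75°, sin 75°) = (0.2588, 0.9659); from cell (2,5)
  next x-line at t=0.9659, next y-line at t=0.5590; Δt_x=3.8637, Δt_y=1.0353
    y: enter (2,6) at t=0.5590
    x: enter (3,6) at t=0.9659
    y: enter (3,7) at t=1.5943
    y: enter (3,8) at t=2.6296 ← occupied
  → r_1 = 2.6296
beam 2: φ=0°, α=165°
  dir = (cos 165°, sin 165°) = (-0.9659, 0.2588); from cell (2,5)
  next x-line at t=0.7765, next y-line at t=2.0864; Δt_x=1.0353, Δt_y=3.8637
    x: enter (1,5) at t=0.7765 ← occupied
  → r_2 = 0.7765
beam 3: φ=90°, α=255°
  dir = (cos 255°, sin 255°) = (-0.2588, -0.9659); from cell (2,5)
  next x-line at t=2.8978, next y-line at t=0.4762; Δt_x=3.8637, Δt_y=1.0353
    y: enter (2,4) at t=0.4762
    y: enter (2,3) at t=1.5115 ← occupied
  → r_3 = 1.5115

ranges = [2.6296, 0.7765, 1.5115]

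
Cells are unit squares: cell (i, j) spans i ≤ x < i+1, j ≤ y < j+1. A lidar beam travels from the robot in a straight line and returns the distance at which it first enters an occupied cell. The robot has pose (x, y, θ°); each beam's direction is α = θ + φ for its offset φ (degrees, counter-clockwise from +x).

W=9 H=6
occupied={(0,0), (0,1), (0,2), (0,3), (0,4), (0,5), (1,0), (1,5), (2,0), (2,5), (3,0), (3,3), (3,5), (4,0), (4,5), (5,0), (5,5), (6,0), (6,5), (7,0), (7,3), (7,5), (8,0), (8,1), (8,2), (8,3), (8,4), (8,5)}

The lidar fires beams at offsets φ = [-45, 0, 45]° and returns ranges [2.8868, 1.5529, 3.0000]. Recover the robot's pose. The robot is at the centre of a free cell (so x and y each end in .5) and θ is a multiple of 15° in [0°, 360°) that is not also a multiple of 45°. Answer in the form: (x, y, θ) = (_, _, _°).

The pose lattice has 26·16 = 416 candidates. Test each by forward raycasting.
  (2.5, 3.5, 105°): beam 1 = 1.7321 ≠ 2.8868 ✗
  (1.5, 4.5, 195°): beam 1 = 0.5774 ≠ 2.8868 ✗
  (6.5, 1.5, 105°): beam 1 = 1.7321 ≠ 2.8868 ✗
  (6.5, 2.5, 210°): beam 1 = 2.5882 ≠ 2.8868 ✗
  …
  (1.5, 3.5, 345°): r_1=2.8868, r_2=1.5529, r_3=3.0000 — all match ✓
Unique over the lattice → pose = (1.5, 3.5, 345°).

(x, y, θ) = (1.5, 3.5, 345°)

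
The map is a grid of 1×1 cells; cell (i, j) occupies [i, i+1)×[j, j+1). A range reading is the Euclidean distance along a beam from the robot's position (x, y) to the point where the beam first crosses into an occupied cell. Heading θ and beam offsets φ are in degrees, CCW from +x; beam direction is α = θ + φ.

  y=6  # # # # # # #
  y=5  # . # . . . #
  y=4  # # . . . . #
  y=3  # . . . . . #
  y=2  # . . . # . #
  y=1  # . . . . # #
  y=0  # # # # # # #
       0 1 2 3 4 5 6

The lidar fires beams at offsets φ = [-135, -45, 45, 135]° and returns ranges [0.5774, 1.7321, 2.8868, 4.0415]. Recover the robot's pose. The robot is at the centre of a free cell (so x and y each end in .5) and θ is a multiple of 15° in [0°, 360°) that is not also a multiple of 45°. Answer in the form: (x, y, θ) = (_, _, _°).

Enumerate (i+0.5, j+0.5, θ) over the 21 free cells and 16 admissible headings. For each, cast all 4 beams and compare to the given ranges.
  (5.5, 2.5, 75°): beam 2 = 0.5774 ≠ 1.7321 ✗
  (4.5, 3.5, 120°): beam 1 = 1.5529 ≠ 0.5774 ✗
  (1.5, 3.5, 15°): beam 1 = 1.0000 ≠ 0.5774 ✗
  …
  (4.5, 3.5, 75°): r_1=0.5774, r_2=1.7321, r_3=2.8868, r_4=4.0415 — all match ✓
No second candidate reproduces the full scan.

(x, y, θ) = (4.5, 3.5, 75°)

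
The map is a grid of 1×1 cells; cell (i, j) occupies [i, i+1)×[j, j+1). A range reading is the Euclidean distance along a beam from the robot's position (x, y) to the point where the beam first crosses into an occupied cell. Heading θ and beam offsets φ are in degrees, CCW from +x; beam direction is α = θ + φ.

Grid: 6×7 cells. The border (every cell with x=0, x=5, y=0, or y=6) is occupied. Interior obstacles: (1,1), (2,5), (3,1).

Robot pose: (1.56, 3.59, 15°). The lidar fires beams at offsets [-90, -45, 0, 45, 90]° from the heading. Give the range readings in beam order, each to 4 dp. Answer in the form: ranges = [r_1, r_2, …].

beam 1: φ=-90°, α=285°
  direction (0.2588, -0.9659); cell (1,3); t to first gridline: x 1.7000, y 0.6108 (then +3.8637 / +1.0353)
    (1,2) via y @ 0.6108
    (1,1) via y @ 1.6461  # hit
  → r_1 = 1.6461
beam 2: φ=-45°, α=330°
  direction (0.8660, -0.5000); cell (1,3); t to first gridline: x 0.5081, y 1.1800 (then +1.1547 / +2.0000)
    (2,3) via x @ 0.5081
    (2,2) via y @ 1.1800
    (3,2) via x @ 1.6628
    (4,2) via x @ 2.8175
    (4,1) via y @ 3.1800
    (5,1) via x @ 3.9722  # hit
  → r_2 = 3.9722
beam 3: φ=0°, α=15°
  direction (0.9659, 0.2588); cell (1,3); t to first gridline: x 0.4555, y 1.5841 (then +1.0353 / +3.8637)
    (2,3) via x @ 0.4555
    (3,3) via x @ 1.4908
    (3,4) via y @ 1.5841
    (4,4) via x @ 2.5261
    (5,4) via x @ 3.5614  # hit
  → r_3 = 3.5614
beam 4: φ=45°, α=60°
  direction (0.5000, 0.8660); cell (1,3); t to first gridline: x 0.8800, y 0.4734 (then +2.0000 / +1.1547)
    (1,4) via y @ 0.4734
    (2,4) via x @ 0.8800
    (2,5) via y @ 1.6281  # hit
  → r_4 = 1.6281
beam 5: φ=90°, α=105°
  direction (-0.2588, 0.9659); cell (1,3); t to first gridline: x 2.1637, y 0.4245 (then +3.8637 / +1.0353)
    (1,4) via y @ 0.4245
    (1,5) via y @ 1.4597
    (0,5) via x @ 2.1637  # hit
  → r_5 = 2.1637

ranges = [1.6461, 3.9722, 3.5614, 1.6281, 2.1637]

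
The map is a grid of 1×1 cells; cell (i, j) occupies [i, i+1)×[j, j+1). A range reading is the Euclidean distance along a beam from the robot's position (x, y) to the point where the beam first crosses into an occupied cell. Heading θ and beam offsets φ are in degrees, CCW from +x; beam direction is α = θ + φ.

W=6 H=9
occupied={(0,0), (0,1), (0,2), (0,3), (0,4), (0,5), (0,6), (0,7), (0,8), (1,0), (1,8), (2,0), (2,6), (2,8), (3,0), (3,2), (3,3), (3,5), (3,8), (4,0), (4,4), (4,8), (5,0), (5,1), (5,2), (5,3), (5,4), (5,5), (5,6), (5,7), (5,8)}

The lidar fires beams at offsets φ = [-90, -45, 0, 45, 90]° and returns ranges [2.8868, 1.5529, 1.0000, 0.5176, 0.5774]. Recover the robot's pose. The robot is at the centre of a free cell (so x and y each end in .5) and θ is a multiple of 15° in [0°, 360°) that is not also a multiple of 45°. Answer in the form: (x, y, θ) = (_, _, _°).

(x, y, θ) = (3.5, 7.5, 30°)

Enumerate (i+0.5, j+0.5, θ) over the 23 free cells and 16 admissible headings. For each, cast all 5 beams and compare to the given ranges.
  (3.5, 1.5, 330°): beam 1 = 0.5774 ≠ 2.8868 ✗
  (1.5, 4.5, 165°): beam 1 = 1.9319 ≠ 2.8868 ✗
  (2.5, 3.5, 255°): beam 1 = 1.5529 ≠ 2.8868 ✗
  …
  (3.5, 7.5, 30°): r_1=2.8868, r_2=1.5529, r_3=1.0000, r_4=0.5176, r_5=0.5774 — all match ✓
No second candidate reproduces the full scan.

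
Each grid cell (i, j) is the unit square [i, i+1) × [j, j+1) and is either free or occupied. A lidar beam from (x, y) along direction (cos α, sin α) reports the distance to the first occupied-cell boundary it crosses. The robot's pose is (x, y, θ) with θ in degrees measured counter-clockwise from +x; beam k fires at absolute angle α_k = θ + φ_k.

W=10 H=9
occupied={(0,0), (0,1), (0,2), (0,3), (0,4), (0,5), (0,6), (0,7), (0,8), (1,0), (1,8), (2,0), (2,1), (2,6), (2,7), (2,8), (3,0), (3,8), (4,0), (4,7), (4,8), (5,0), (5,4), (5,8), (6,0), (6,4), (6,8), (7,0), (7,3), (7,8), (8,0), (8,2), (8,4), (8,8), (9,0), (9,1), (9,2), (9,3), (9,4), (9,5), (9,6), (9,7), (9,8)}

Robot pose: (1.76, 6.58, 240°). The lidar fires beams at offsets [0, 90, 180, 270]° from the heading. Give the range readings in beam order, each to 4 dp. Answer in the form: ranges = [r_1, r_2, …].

ranges = [1.5200, 0.2771, 0.4800, 0.8776]

beam 1: φ=0°, α=240°
  d=(-0.5000,-0.8660)  start (1,6)  tX=1.5200 tY=0.6697  stride 1/|dx|=2.0000 1/|dy|=1.1547
    cross y-line → (1,5), t=0.6697
    cross x-line → (0,5), t=1.5200 (wall)
  → r_1 = 1.5200
beam 2: φ=90°, α=330°
  d=(0.8660,-0.5000)  start (1,6)  tX=0.2771 tY=1.1600  stride 1/|dx|=1.1547 1/|dy|=2.0000
    cross x-line → (2,6), t=0.2771 (wall)
  → r_2 = 0.2771
beam 3: φ=180°, α=60°
  d=(0.5000,0.8660)  start (1,6)  tX=0.4800 tY=0.4850  stride 1/|dx|=2.0000 1/|dy|=1.1547
    cross x-line → (2,6), t=0.4800 (wall)
  → r_3 = 0.4800
beam 4: φ=270°, α=150°
  d=(-0.8660,0.5000)  start (1,6)  tX=0.8776 tY=0.8400  stride 1/|dx|=1.1547 1/|dy|=2.0000
    cross y-line → (1,7), t=0.8400
    cross x-line → (0,7), t=0.8776 (wall)
  → r_4 = 0.8776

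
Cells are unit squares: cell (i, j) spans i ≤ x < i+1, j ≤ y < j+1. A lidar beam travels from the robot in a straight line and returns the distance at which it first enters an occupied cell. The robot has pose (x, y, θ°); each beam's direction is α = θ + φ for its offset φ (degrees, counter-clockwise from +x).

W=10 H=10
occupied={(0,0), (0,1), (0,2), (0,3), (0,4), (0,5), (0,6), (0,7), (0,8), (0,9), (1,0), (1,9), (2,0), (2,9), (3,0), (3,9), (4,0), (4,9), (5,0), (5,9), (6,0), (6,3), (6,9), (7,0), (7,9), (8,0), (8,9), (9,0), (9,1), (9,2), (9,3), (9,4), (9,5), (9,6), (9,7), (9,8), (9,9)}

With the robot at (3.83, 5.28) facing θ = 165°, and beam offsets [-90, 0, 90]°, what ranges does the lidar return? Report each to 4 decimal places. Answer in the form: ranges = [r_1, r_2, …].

beam 1: φ=-90°, α=75°
  cosα=0.2588 sinα=0.9659 | (3,5) | tMaxX 0.6568 tMaxY 0.7454 | tΔX 3.8637 tΔY 1.0353
    t=0.6568 [x] (4,5)
    t=0.7454 [y] (4,6)
    t=1.7807 [y] (4,7)
    t=2.8160 [y] (4,8)
    t=3.8512 [y] (4,9) — stop
  → r_1 = 3.8512
beam 2: φ=0°, α=165°
  cosα=-0.9659 sinα=0.2588 | (3,5) | tMaxX 0.8593 tMaxY 2.7819 | tΔX 1.0353 tΔY 3.8637
    t=0.8593 [x] (2,5)
    t=1.8946 [x] (1,5)
    t=2.7819 [y] (1,6)
    t=2.9298 [x] (0,6) — stop
  → r_2 = 2.9298
beam 3: φ=90°, α=255°
  cosα=-0.2588 sinα=-0.9659 | (3,5) | tMaxX 3.2069 tMaxY 0.2899 | tΔX 3.8637 tΔY 1.0353
    t=0.2899 [y] (3,4)
    t=1.3252 [y] (3,3)
    t=2.3604 [y] (3,2)
    t=3.2069 [x] (2,2)
    t=3.3957 [y] (2,1)
    t=4.4310 [y] (2,0) — stop
  → r_3 = 4.4310

ranges = [3.8512, 2.9298, 4.4310]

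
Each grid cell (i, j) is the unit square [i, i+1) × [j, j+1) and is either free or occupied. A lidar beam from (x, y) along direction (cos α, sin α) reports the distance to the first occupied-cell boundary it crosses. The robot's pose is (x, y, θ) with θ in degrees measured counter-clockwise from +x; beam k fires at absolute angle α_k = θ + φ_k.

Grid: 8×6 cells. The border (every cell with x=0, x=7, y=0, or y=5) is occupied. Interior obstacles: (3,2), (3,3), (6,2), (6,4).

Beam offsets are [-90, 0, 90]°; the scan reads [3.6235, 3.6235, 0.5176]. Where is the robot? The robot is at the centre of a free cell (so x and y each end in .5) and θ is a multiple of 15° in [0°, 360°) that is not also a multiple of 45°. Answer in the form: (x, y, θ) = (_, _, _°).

Candidates: 20 free-cell centres × 16 headings = 320 poses. Raycast each; keep the one whose scan matches to 4 dp.
  (6.5, 1.5, 330°): beam 1 = 0.5774 ≠ 3.6235 ✗
  (4.5, 1.5, 105°): beam 1 = 1.9319 ≠ 3.6235 ✗
  (4.5, 2.5, 285°): beam 1 = 0.5176 ≠ 3.6235 ✗
  …
  (4.5, 1.5, 165°): r_1=3.6235, r_2=3.6235, r_3=0.5176 — all match ✓
Unique over the lattice → pose = (4.5, 1.5, 165°).

(x, y, θ) = (4.5, 1.5, 165°)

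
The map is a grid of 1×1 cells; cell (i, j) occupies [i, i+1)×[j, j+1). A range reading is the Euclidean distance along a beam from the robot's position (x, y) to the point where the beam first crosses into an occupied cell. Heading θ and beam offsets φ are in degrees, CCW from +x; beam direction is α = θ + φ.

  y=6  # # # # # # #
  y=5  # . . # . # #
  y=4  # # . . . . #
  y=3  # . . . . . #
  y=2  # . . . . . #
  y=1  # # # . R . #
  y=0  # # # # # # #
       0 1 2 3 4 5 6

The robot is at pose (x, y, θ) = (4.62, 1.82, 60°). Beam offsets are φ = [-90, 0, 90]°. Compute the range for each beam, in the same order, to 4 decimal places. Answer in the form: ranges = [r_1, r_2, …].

beam 1: φ=-90°, α=330°
  direction (0.8660, -0.5000); cell (4,1); t to first gridline: x 0.4388, y 1.6400 (then +1.1547 / +2.0000)
    (5,1) via x @ 0.4388
    (6,1) via x @ 1.5935  # hit
  → r_1 = 1.5935
beam 2: φ=0°, α=60°
  direction (0.5000, 0.8660); cell (4,1); t to first gridline: x 0.7600, y 0.2078 (then +2.0000 / +1.1547)
    (4,2) via y @ 0.2078
    (5,2) via x @ 0.7600
    (5,3) via y @ 1.3625
    (5,4) via y @ 2.5172
    (6,4) via x @ 2.7600  # hit
  → r_2 = 2.7600
beam 3: φ=90°, α=150°
  direction (-0.8660, 0.5000); cell (4,1); t to first gridline: x 0.7159, y 0.3600 (then +1.1547 / +2.0000)
    (4,2) via y @ 0.3600
    (3,2) via x @ 0.7159
    (2,2) via x @ 1.8706
    (2,3) via y @ 2.3600
    (1,3) via x @ 3.0253
    (0,3) via x @ 4.1800  # hit
  → r_3 = 4.1800

ranges = [1.5935, 2.7600, 4.1800]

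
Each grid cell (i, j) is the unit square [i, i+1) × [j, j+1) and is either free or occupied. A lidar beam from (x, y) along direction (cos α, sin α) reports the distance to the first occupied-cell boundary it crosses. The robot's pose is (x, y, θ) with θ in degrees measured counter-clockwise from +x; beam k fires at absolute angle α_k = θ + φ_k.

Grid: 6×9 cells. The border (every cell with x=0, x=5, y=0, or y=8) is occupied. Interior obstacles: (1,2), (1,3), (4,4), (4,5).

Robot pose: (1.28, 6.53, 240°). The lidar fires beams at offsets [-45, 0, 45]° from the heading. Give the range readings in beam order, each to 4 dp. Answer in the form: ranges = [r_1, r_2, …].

ranges = [0.2899, 0.5600, 2.6192]

beam 1: φ=-45°, α=195°
  cosα=-0.9659 sinα=-0.2588 | (1,6) | tMaxX 0.2899 tMaxY 2.0478 | tΔX 1.0353 tΔY 3.8637
    t=0.2899 [x] (0,6) — stop
  → r_1 = 0.2899
beam 2: φ=0°, α=240°
  cosα=-0.5000 sinα=-0.8660 | (1,6) | tMaxX 0.5600 tMaxY 0.6120 | tΔX 2.0000 tΔY 1.1547
    t=0.5600 [x] (0,6) — stop
  → r_2 = 0.5600
beam 3: φ=45°, α=285°
  cosα=0.2588 sinα=-0.9659 | (1,6) | tMaxX 2.7819 tMaxY 0.5487 | tΔX 3.8637 tΔY 1.0353
    t=0.5487 [y] (1,5)
    t=1.5840 [y] (1,4)
    t=2.6192 [y] (1,3) — stop
  → r_3 = 2.6192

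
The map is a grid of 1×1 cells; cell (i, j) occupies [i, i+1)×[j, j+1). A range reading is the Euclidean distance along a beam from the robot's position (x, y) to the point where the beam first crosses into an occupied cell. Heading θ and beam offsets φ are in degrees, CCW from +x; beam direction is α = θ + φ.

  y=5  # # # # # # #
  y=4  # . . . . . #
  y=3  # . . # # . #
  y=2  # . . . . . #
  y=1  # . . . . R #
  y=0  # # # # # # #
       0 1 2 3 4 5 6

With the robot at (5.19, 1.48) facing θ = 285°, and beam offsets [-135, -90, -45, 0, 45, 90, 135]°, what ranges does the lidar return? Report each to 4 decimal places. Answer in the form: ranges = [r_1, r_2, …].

ranges = [4.8382, 1.8546, 0.5543, 0.4969, 0.9353, 0.8386, 1.6200]

beam 1: φ=-135°, α=150°
  cosα=-0.8660 sinα=0.5000 | (5,1) | tMaxX 0.2194 tMaxY 1.0400 | tΔX 1.1547 tΔY 2.0000
    t=0.2194 [x] (4,1)
    t=1.0400 [y] (4,2)
    t=1.3741 [x] (3,2)
    t=2.5288 [x] (2,2)
    t=3.0400 [y] (2,3)
    t=3.6835 [x] (1,3)
    t=4.8382 [x] (0,3) — stop
  → r_1 = 4.8382
beam 2: φ=-90°, α=195°
  cosα=-0.9659 sinα=-0.2588 | (5,1) | tMaxX 0.1967 tMaxY 1.8546 | tΔX 1.0353 tΔY 3.8637
    t=0.1967 [x] (4,1)
    t=1.2320 [x] (3,1)
    t=1.8546 [y] (3,0) — stop
  → r_2 = 1.8546
beam 3: φ=-45°, α=240°
  cosα=-0.5000 sinα=-0.8660 | (5,1) | tMaxX 0.3800 tMaxY 0.5543 | tΔX 2.0000 tΔY 1.1547
    t=0.3800 [x] (4,1)
    t=0.5543 [y] (4,0) — stop
  → r_3 = 0.5543
beam 4: φ=0°, α=285°
  cosα=0.2588 sinα=-0.9659 | (5,1) | tMaxX 3.1296 tMaxY 0.4969 | tΔX 3.8637 tΔY 1.0353
    t=0.4969 [y] (5,0) — stop
  → r_4 = 0.4969
beam 5: φ=45°, α=330°
  cosα=0.8660 sinα=-0.5000 | (5,1) | tMaxX 0.9353 tMaxY 0.9600 | tΔX 1.1547 tΔY 2.0000
    t=0.9353 [x] (6,1) — stop
  → r_5 = 0.9353
beam 6: φ=90°, α=15°
  cosα=0.9659 sinα=0.2588 | (5,1) | tMaxX 0.8386 tMaxY 2.0091 | tΔX 1.0353 tΔY 3.8637
    t=0.8386 [x] (6,1) — stop
  → r_6 = 0.8386
beam 7: φ=135°, α=60°
  cosα=0.5000 sinα=0.8660 | (5,1) | tMaxX 1.6200 tMaxY 0.6004 | tΔX 2.0000 tΔY 1.1547
    t=0.6004 [y] (5,2)
    t=1.6200 [x] (6,2) — stop
  → r_7 = 1.6200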